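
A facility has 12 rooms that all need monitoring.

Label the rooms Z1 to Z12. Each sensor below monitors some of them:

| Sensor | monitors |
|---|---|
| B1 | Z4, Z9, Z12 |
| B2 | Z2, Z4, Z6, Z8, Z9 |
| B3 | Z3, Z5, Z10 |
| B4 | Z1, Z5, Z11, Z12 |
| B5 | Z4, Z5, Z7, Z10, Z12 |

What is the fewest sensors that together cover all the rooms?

Take {B2, B3, B4, B5}. Their union is {Z1, Z2, Z3, Z4, Z5, Z6, Z7, Z8, Z9, Z10, Z11, Z12}, which is all 12 rooms.
No 3 of the 5 sensors cover everything (all 10 combinations miss at least one room), so 4 is optimal.

4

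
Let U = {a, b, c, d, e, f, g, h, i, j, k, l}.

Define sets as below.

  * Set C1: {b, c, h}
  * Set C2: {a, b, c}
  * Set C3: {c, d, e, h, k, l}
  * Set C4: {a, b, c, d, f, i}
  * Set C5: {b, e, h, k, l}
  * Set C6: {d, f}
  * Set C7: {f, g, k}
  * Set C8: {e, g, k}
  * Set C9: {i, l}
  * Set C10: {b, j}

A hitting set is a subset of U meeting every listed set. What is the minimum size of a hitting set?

Take T = {b, f, g, l}. Each listed set contains at least one of these, so T is a hitting set of size 4.
The sets C2, C6, C8, C9 are pairwise disjoint, so any hitting set needs a separate point for each — at least 4. Hence 4 is optimal.

4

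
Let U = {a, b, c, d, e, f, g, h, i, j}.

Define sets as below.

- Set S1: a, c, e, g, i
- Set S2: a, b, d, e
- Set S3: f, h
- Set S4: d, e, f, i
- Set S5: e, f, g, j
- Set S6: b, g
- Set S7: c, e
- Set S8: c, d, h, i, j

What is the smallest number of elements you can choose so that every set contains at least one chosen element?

3

The 3 elements {e, g, h} hit every set.
The sets S3, S6, S7 are pairwise disjoint, so any hitting set needs a separate element for each — at least 3. Hence 3 is optimal.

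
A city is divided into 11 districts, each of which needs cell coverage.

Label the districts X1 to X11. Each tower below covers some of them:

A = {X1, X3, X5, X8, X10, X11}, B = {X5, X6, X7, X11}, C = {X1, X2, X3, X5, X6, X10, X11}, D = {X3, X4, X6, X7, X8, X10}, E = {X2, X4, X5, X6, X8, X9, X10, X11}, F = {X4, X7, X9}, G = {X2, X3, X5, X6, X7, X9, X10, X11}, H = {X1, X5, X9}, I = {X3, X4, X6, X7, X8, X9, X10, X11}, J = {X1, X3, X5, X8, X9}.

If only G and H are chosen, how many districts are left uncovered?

Union of G, H = {X1, X2, X3, X5, X6, X7, X9, X10, X11}.
Not covered: X4, X8 — 2 districts.

2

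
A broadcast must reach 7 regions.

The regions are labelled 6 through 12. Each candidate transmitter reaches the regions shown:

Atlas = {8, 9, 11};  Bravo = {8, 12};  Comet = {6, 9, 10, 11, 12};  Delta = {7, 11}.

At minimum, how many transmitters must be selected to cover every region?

3

Take {Atlas, Comet, Delta}. Their union is {6, 7, 8, 9, 10, 11, 12}, which is all 7 regions.
Only Comet contains 6, so Comet is forced; the remaining 2 regions need at least 2 more transmitters (each remaining transmitter adds at most 1) — so at least 3 transmitters are needed, and 3 is optimal.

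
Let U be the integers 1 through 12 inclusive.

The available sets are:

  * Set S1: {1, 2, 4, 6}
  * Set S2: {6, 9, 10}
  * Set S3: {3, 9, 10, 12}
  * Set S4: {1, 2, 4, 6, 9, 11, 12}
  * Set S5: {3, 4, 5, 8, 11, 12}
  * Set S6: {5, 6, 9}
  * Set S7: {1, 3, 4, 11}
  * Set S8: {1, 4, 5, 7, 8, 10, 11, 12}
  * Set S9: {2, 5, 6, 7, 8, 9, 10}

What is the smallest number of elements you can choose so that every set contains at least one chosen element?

2

H = {4, 9} meets every set (each contains at least one member of H), and |H| = 2.
The sets S6, S7 are pairwise disjoint, so any hitting set needs a separate element for each — at least 2. Hence 2 is optimal.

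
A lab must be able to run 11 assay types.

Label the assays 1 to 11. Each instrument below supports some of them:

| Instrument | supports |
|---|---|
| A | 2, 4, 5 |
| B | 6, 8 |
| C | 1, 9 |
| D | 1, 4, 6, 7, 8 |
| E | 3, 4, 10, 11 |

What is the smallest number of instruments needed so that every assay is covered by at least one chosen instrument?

A and C and D and E together: A ∪ C ∪ D ∪ E = {1, 2, 3, 4, 5, 6, 7, 8, 9, 10, 11} — every assay is covered.
Only C contains 9, so C is forced; the remaining 9 assays need at least 3 more instruments (each remaining instrument adds at most 4) — so at least 4 instruments are needed, and 4 is optimal.

4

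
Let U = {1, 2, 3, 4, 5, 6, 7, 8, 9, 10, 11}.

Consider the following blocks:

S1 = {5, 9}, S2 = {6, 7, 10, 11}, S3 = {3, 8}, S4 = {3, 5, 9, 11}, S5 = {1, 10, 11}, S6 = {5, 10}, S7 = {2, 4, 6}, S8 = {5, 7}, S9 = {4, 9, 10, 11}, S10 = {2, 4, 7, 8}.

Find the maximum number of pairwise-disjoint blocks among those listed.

4

S3, S5, S7, S8 are pairwise disjoint (S3={3,8}; S5={1,10,11}; S7={2,4,6}; S8={5,7}).
Every remaining block overlaps one of these, and no 5 of the listed blocks are pairwise disjoint, so 4 is the maximum.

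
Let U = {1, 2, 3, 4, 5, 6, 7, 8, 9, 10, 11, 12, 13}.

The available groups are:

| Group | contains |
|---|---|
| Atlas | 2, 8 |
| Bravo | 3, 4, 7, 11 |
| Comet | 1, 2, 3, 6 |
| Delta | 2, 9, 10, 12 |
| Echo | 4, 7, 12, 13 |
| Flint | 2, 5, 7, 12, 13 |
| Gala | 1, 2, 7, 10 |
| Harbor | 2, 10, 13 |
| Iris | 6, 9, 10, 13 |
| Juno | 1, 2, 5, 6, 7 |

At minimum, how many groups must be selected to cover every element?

Atlas, Bravo, Echo, Iris, and Juno cover everything between them: the union {1, 2, 3, 4, 5, 6, 7, 8, 9, 10, 11, 12, 13} is all of U.
No 4 of the 10 groups cover everything (all 210 combinations miss at least one element), so 5 is optimal.

5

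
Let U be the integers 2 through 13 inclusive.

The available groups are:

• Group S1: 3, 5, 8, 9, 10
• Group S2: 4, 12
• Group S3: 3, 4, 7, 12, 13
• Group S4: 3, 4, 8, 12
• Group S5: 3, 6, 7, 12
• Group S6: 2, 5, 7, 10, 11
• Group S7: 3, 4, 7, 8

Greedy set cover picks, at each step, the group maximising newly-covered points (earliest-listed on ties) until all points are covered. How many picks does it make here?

4

Greedy: pick S1 (covers 5 new) → pick S3 (covers 4 new) → pick S6 (covers 2 new) → pick S5 (covers 1 new). Total picks: 4.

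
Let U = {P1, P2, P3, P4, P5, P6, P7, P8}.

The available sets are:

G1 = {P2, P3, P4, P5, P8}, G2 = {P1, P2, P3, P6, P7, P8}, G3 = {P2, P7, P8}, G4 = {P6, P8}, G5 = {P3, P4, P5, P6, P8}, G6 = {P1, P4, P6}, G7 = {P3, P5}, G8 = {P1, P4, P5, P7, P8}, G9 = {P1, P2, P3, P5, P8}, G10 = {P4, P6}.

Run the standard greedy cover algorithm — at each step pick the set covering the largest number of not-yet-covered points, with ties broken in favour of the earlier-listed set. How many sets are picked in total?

2

Greedy: pick G2 (covers 6 new) → pick G1 (covers 2 new). Total picks: 2.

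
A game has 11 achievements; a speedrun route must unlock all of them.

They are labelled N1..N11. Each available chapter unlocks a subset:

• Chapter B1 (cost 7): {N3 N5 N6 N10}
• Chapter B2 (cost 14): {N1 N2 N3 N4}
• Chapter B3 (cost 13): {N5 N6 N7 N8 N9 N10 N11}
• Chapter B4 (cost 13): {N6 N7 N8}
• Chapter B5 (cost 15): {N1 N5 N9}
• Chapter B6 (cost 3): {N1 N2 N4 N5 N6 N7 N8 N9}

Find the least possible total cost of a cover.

B1, B3, B6 together cover every achievement (B1 ∪ B3 ∪ B6 = {N1, N2, N3, N4, N5, N6, N7, N8, N9, N10, N11}); total cost 7 + 13 + 3 = 23.
No covering selection has total cost below 23.

23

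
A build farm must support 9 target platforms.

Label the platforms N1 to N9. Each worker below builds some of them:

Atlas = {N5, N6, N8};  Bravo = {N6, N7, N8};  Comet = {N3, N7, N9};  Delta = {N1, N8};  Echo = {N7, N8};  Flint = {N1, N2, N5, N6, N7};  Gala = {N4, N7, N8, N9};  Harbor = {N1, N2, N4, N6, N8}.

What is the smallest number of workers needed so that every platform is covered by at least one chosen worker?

Comet and Flint and Gala together: Comet ∪ Flint ∪ Gala = {N1, N2, N3, N4, N5, N6, N7, N8, N9} — every platform is covered.
Only Comet contains N3, so Comet is forced; the remaining 6 platforms need at least 2 more workers (each remaining worker adds at most 5) — so at least 3 workers are needed, and 3 is optimal.

3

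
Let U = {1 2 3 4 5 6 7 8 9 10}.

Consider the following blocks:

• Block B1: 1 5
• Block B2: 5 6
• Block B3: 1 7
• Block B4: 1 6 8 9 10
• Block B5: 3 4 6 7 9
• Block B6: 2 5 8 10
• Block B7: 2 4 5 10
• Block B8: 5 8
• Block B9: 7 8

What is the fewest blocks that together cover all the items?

3

Take {B4, B5, B7}. Their union is {1, 2, 3, 4, 5, 6, 7, 8, 9, 10}, which is all 10 items.
Only B5 contains 3, so B5 is forced; the remaining 5 items need at least 2 more blocks (each remaining block adds at most 4) — so at least 3 blocks are needed, and 3 is optimal.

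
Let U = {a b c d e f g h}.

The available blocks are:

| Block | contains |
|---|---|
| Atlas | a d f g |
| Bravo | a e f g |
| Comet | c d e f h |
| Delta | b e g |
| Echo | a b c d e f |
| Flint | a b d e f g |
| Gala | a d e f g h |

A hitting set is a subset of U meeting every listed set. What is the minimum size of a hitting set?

2

The 2 points {e, f} hit every block.
No single point lies in every block, so at least 2 are needed and 2 is optimal.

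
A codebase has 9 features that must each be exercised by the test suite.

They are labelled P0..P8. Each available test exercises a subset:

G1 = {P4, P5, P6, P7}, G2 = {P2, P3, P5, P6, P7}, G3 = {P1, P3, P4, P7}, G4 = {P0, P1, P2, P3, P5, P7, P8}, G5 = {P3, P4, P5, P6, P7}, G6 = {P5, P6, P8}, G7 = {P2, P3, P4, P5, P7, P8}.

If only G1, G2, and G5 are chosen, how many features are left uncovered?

Union of G1, G2, G5 = {P2, P3, P4, P5, P6, P7}.
Not covered: P0, P1, P8 — 3 features.

3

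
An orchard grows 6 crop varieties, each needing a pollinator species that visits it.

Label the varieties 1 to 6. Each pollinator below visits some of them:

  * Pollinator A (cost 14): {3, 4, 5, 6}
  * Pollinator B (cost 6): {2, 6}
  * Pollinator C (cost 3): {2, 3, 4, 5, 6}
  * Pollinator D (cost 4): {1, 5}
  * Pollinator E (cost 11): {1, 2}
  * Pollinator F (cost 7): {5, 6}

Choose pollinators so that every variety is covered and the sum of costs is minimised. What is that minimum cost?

7

C, D together cover every variety (C ∪ D = {1, 2, 3, 4, 5, 6}); total cost 3 + 4 = 7.
No covering selection has total cost below 7.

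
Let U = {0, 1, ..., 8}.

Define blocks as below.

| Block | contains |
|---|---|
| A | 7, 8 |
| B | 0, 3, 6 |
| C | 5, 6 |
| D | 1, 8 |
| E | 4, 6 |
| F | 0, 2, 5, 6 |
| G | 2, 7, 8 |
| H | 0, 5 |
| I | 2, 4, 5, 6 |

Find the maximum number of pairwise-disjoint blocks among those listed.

3

E, G, H are pairwise disjoint (E={4,6}; G={2,7,8}; H={0,5}).
Every remaining block overlaps one of these, and no 4 of the listed blocks are pairwise disjoint, so 3 is the maximum.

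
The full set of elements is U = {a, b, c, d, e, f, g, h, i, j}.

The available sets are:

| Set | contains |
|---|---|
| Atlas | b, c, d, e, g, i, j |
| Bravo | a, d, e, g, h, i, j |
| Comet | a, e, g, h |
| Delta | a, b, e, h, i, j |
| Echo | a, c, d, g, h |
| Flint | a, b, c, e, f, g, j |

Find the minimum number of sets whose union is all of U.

2

Bravo and Flint together: Bravo ∪ Flint = {a, b, c, d, e, f, g, h, i, j} — every element is covered.
No single set has all 10 elements (the largest, Atlas, has 7), so 2 is optimal.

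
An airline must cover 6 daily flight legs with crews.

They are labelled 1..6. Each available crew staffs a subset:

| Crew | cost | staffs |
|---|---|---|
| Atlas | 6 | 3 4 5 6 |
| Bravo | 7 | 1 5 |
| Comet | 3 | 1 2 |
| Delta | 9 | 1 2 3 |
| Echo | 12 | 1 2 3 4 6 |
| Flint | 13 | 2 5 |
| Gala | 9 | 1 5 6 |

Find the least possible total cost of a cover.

9

Atlas, Comet together cover every leg (Atlas ∪ Comet = {1, 2, 3, 4, 5, 6}); total cost 6 + 3 = 9.
No covering selection has total cost below 9.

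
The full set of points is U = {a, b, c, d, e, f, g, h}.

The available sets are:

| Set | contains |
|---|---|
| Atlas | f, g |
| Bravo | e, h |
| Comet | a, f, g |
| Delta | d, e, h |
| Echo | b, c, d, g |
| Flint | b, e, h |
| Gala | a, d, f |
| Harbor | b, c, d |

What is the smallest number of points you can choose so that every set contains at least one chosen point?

3

The 3 points {d, f, h} hit every set.
The sets Bravo, Comet, Harbor are pairwise disjoint, so any hitting set needs a separate point for each — at least 3. Hence 3 is optimal.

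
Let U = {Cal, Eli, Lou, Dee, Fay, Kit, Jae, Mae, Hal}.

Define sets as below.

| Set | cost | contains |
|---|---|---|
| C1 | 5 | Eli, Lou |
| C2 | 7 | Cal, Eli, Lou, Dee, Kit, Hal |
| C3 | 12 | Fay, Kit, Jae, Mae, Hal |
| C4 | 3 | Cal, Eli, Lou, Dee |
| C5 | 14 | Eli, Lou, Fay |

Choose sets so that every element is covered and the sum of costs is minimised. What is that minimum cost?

15

C3, C4 together cover every element (C3 ∪ C4 = {Cal, Eli, Lou, Dee, Fay, Kit, Jae, Mae, Hal}); total cost 12 + 3 = 15.
No covering selection has total cost below 15.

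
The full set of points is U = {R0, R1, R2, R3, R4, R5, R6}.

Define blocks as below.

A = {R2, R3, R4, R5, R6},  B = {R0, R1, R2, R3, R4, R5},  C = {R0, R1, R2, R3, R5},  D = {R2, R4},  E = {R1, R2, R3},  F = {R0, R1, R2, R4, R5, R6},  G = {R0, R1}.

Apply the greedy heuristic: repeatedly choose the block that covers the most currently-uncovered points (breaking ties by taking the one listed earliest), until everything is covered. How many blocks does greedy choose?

Greedy: pick B (covers 6 new) → pick A (covers 1 new). Total picks: 2.

2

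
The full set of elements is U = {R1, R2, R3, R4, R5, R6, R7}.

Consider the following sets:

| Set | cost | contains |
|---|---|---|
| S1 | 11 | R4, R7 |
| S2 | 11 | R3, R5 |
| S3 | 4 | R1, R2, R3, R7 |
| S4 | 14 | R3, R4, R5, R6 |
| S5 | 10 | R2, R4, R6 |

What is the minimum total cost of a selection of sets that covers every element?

18

S3, S4 together cover every element (S3 ∪ S4 = {R1, R2, R3, R4, R5, R6, R7}); total cost 4 + 14 = 18.
No covering selection has total cost below 18.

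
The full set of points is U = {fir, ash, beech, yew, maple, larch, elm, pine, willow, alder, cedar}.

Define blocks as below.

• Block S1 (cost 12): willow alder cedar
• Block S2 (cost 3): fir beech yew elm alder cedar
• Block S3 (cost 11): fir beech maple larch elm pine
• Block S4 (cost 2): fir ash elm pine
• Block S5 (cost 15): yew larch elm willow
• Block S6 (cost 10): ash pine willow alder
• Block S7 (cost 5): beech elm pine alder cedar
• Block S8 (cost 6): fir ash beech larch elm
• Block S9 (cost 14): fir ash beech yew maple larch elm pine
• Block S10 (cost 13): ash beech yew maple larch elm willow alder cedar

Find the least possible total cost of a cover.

S4, S10 together cover every point (S4 ∪ S10 = {fir, ash, beech, yew, maple, larch, elm, pine, willow, alder, cedar}); total cost 2 + 13 = 15.
The greedy pick S2, S4, S10 costs 18; no covering selection beats 15.

15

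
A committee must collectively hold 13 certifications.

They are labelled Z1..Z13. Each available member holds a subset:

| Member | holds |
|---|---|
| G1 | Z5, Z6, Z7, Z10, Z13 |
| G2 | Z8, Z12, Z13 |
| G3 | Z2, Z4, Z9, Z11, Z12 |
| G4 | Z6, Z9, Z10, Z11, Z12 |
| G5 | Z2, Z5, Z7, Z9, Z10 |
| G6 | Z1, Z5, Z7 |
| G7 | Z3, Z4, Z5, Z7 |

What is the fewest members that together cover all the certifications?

Take {G2, G4, G5, G6, G7}. Their union is {Z1, Z2, Z3, Z4, Z5, Z6, Z7, Z8, Z9, Z10, Z11, Z12, Z13}, which is all 13 certifications.
No 4 of the 7 members cover everything (all 35 combinations miss at least one certification), so 5 is optimal.

5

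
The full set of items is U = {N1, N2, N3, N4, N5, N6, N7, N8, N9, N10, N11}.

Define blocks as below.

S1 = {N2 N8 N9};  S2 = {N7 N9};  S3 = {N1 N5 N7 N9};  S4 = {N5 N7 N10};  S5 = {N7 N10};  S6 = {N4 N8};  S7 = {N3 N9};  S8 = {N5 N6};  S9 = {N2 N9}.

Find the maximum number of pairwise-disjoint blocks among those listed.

4

S5, S6, S8, S9 are pairwise disjoint (S5={N7,N10}; S6={N4,N8}; S8={N5,N6}; S9={N2,N9}).
Every remaining block overlaps one of these, and no 5 of the listed blocks are pairwise disjoint, so 4 is the maximum.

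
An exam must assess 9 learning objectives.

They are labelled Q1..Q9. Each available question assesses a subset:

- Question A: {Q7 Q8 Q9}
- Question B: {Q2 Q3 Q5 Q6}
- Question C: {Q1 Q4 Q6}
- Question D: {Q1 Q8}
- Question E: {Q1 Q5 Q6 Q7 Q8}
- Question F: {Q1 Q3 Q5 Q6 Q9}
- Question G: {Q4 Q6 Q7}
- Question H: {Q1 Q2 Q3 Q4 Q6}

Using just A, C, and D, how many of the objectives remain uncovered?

3

Union of A, C, D = {Q1, Q4, Q6, Q7, Q8, Q9}.
Not covered: Q2, Q3, Q5 — 3 objectives.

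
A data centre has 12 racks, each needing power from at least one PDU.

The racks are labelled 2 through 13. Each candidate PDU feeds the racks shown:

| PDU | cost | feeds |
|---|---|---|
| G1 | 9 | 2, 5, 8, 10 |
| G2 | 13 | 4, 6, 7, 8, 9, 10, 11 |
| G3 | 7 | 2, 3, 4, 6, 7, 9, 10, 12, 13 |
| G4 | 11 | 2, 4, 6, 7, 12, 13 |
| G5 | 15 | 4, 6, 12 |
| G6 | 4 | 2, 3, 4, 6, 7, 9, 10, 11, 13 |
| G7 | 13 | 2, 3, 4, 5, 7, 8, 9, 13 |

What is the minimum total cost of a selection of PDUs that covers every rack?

G1, G3, G6 together cover every rack (G1 ∪ G3 ∪ G6 = {2, 3, 4, 5, 6, 7, 8, 9, 10, 11, 12, 13}); total cost 9 + 7 + 4 = 20.
No covering selection has total cost below 20.

20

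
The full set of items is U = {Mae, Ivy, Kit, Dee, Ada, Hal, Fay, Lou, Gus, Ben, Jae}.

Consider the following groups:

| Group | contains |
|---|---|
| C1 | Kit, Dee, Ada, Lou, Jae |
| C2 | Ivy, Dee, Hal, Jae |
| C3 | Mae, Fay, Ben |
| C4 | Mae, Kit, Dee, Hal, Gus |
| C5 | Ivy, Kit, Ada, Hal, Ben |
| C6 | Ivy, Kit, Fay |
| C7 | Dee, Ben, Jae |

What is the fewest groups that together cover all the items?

Take {C1, C4, C6, C7}. Their union is {Mae, Ivy, Kit, Dee, Ada, Hal, Fay, Lou, Gus, Ben, Jae}, which is all 11 items.
No 3 of the 7 groups cover everything (all 35 combinations miss at least one item), so 4 is optimal.

4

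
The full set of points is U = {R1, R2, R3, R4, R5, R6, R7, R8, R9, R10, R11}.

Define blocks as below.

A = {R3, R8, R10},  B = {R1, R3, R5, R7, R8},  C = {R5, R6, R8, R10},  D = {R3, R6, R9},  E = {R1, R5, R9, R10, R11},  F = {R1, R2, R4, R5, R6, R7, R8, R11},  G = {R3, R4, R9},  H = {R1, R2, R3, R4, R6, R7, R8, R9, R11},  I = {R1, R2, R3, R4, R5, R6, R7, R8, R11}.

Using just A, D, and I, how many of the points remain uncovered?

Union of A, D, I = {R1, R2, R3, R4, R5, R6, R7, R8, R9, R10, R11} — that's every point, so 0 are uncovered.

0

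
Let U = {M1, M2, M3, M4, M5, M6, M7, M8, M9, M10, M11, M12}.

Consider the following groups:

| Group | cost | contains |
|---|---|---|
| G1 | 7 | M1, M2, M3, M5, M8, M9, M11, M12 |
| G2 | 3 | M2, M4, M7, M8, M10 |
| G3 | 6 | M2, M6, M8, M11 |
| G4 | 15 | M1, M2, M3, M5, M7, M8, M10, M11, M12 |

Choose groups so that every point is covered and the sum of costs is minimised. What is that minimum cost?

G1, G2, G3 together cover every point (G1 ∪ G2 ∪ G3 = {M1, M2, M3, M4, M5, M6, M7, M8, M9, M10, M11, M12}); total cost 7 + 3 + 6 = 16.
No covering selection has total cost below 16.

16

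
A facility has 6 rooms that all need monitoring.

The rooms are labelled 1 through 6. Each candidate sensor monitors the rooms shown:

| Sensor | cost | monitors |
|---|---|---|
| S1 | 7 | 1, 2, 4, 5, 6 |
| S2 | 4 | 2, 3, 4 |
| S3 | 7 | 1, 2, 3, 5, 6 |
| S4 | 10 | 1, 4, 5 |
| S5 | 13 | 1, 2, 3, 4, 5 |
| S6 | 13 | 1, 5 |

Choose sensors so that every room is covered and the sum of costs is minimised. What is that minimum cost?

S1, S2 together cover every room (S1 ∪ S2 = {1, 2, 3, 4, 5, 6}); total cost 7 + 4 = 11.
No covering selection has total cost below 11.

11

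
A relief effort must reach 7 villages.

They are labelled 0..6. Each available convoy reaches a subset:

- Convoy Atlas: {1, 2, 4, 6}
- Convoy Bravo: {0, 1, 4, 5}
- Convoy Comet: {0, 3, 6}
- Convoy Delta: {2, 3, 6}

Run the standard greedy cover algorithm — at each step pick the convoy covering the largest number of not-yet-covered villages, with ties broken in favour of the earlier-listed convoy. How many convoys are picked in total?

3

Greedy: pick Atlas (covers 4 new) → pick Bravo (covers 2 new) → pick Comet (covers 1 new). Total picks: 3.
(The true minimum cover uses only 2 convoys, so greedy is not optimal here.)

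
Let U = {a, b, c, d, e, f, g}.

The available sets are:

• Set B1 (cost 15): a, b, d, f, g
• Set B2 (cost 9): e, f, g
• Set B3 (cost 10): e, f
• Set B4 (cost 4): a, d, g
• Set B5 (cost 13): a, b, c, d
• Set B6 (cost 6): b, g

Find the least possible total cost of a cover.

B2, B5 together cover every item (B2 ∪ B5 = {a, b, c, d, e, f, g}); total cost 9 + 13 = 22.
The greedy pick B4, B2, B6, B5 costs 32; no covering selection beats 22.

22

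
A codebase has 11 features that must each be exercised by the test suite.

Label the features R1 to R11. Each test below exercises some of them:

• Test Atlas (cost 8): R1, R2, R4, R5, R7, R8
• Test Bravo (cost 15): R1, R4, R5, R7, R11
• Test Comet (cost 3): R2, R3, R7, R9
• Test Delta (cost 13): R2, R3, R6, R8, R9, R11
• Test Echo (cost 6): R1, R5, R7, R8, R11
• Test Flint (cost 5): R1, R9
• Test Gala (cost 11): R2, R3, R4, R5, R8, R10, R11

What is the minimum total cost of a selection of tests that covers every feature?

30

Delta, Echo, Gala together cover every feature (Delta ∪ Echo ∪ Gala = {R1, R2, R3, R4, R5, R6, R7, R8, R9, R10, R11}); total cost 13 + 6 + 11 = 30.
The greedy pick Comet, Echo, Gala, Delta costs 33; no covering selection beats 30.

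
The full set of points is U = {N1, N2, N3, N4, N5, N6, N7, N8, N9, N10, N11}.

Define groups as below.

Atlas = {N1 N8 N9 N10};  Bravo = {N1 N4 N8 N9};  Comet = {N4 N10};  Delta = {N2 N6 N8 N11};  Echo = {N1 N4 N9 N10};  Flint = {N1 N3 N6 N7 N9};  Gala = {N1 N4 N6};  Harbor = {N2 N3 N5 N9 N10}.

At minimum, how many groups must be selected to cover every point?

4

Take {Delta, Flint, Gala, Harbor}. Their union is {N1, N2, N3, N4, N5, N6, N7, N8, N9, N10, N11}, which is all 11 points.
No 3 of the 8 groups cover everything (all 56 combinations miss at least one point), so 4 is optimal.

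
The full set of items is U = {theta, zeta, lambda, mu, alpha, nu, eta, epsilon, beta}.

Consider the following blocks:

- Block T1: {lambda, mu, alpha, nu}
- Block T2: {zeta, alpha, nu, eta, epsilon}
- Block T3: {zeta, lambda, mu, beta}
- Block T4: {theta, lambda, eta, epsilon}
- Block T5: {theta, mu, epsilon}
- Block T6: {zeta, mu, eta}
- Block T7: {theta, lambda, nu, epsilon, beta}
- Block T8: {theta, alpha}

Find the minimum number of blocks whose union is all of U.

Take {T6, T7, T8}. Their union is {theta, zeta, lambda, mu, alpha, nu, eta, epsilon, beta}, which is all 9 items.
No 2 of the 8 blocks cover everything (all 28 combinations miss at least one item), so 3 is optimal.

3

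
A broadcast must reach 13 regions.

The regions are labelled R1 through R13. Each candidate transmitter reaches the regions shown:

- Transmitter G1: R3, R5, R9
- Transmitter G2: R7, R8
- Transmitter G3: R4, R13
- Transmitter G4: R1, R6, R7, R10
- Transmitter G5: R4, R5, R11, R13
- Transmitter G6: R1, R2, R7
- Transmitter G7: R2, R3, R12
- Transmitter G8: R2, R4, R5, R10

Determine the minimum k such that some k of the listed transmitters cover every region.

Take {G1, G2, G4, G5, G7}. Their union is {R1, R2, R3, R4, R5, R6, R7, R8, R9, R10, R11, R12, R13}, which is all 13 regions.
No 4 of the 8 transmitters cover everything (all 70 combinations miss at least one region), so 5 is optimal.

5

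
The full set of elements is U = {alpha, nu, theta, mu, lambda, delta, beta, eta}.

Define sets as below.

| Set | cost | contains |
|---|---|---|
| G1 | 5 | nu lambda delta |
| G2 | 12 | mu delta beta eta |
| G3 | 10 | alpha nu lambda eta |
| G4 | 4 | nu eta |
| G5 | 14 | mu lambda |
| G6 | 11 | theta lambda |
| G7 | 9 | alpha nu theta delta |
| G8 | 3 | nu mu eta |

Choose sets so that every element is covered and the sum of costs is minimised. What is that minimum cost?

26

G1, G2, G7 together cover every element (G1 ∪ G2 ∪ G7 = {alpha, nu, theta, mu, lambda, delta, beta, eta}); total cost 5 + 12 + 9 = 26.
The greedy pick G8, G1, G7, G2 costs 29; no covering selection beats 26.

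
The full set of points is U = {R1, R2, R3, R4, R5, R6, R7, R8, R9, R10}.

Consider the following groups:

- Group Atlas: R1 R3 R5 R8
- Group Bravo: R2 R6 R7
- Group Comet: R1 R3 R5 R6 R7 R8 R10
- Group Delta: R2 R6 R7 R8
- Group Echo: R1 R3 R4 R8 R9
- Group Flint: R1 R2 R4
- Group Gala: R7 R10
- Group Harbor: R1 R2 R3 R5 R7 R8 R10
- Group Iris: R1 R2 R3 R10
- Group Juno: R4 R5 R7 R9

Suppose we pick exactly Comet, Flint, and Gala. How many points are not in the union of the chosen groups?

1

Union of Comet, Flint, Gala = {R1, R2, R3, R4, R5, R6, R7, R8, R10}.
Not covered: R9 — 1 point.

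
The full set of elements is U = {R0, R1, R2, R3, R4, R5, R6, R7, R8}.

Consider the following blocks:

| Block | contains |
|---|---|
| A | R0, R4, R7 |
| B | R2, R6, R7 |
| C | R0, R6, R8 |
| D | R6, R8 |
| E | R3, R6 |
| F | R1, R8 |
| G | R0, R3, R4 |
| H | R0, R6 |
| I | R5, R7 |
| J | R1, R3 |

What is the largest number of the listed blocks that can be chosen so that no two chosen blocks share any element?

3

E, F, I are pairwise disjoint (E={R3,R6}; F={R1,R8}; I={R5,R7}).
Every remaining block overlaps one of these, and no 4 of the listed blocks are pairwise disjoint, so 3 is the maximum.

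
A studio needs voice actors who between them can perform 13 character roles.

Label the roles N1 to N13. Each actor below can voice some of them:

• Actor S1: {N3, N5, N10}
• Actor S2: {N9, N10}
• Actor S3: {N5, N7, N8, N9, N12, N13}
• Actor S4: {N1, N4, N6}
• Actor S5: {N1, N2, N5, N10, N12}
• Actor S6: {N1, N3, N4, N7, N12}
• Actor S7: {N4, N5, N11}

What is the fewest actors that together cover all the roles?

5

Take {S3, S4, S5, S6, S7}. Their union is {N1, N2, N3, N4, N5, N6, N7, N8, N9, N10, N11, N12, N13}, which is all 13 roles.
No 4 of the 7 actors cover everything (all 35 combinations miss at least one role), so 5 is optimal.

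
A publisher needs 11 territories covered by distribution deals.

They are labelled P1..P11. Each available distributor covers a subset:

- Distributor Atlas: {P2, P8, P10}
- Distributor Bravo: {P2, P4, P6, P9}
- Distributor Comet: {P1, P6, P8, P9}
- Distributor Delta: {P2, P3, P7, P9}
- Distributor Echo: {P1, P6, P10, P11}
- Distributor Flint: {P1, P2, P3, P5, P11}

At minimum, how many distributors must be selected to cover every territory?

Take {Atlas, Bravo, Delta, Flint}. Their union is {P1, P2, P3, P4, P5, P6, P7, P8, P9, P10, P11}, which is all 11 territories.
No 3 of the 6 distributors cover everything (all 20 combinations miss at least one territory), so 4 is optimal.

4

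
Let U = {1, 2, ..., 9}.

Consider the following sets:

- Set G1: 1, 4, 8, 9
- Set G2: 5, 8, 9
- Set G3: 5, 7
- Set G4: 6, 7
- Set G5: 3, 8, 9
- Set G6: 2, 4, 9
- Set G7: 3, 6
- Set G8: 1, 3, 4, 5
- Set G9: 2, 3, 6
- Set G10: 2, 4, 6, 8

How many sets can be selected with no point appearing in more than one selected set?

G1, G3, G9 are pairwise disjoint (G1={1,4,8,9}; G3={5,7}; G9={2,3,6}).
Every remaining set overlaps one of these, and no 4 of the listed sets are pairwise disjoint, so 3 is the maximum.

3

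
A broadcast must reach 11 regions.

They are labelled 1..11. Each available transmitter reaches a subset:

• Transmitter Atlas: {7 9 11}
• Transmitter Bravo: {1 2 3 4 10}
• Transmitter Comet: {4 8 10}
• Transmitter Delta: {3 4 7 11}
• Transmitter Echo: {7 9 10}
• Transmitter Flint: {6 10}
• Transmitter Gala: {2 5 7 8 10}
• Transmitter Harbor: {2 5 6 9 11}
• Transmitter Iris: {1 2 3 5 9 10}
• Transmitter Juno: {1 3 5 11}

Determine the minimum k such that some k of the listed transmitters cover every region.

Take {Bravo, Gala, Harbor}. Their union is {1, 2, 3, 4, 5, 6, 7, 8, 9, 10, 11}, which is all 11 regions.
No 2 of the 10 transmitters cover everything (all 45 combinations miss at least one region), so 3 is optimal.

3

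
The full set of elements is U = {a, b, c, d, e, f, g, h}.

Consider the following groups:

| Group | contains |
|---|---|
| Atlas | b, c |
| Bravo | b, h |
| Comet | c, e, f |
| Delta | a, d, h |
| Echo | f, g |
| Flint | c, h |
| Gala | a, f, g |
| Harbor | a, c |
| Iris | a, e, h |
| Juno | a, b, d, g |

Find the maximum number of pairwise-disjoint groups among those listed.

Atlas, Delta, Echo are pairwise disjoint (Atlas={b,c}; Delta={a,d,h}; Echo={f,g}).
Every remaining group overlaps one of these, and no 4 of the listed groups are pairwise disjoint, so 3 is the maximum.

3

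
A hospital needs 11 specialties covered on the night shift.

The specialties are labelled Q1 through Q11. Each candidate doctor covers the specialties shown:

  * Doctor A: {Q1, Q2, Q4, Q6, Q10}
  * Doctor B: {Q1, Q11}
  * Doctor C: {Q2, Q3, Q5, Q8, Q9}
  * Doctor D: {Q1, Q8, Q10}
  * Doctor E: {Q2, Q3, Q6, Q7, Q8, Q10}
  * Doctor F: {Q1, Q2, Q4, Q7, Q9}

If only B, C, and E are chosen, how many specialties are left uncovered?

Union of B, C, E = {Q1, Q2, Q3, Q5, Q6, Q7, Q8, Q9, Q10, Q11}.
Not covered: Q4 — 1 specialty.

1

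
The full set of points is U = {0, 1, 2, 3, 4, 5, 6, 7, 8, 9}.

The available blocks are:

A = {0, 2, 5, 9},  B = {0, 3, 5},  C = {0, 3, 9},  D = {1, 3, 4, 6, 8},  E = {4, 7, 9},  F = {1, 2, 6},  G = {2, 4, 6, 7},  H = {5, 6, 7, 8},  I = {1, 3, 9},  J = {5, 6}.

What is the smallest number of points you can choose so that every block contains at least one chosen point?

3

The 3 points {5, 6, 9} hit every block.
The blocks B, E, F are pairwise disjoint, so any hitting set needs a separate point for each — at least 3. Hence 3 is optimal.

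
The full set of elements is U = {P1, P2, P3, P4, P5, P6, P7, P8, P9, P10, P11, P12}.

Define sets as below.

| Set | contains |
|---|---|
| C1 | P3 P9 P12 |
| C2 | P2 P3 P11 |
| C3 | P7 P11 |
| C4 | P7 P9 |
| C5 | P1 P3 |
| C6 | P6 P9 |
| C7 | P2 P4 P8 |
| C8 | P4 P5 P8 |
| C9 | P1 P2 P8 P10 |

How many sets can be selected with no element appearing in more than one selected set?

4

C3, C5, C6, C8 are pairwise disjoint (C3={P7,P11}; C5={P1,P3}; C6={P6,P9}; C8={P4,P5,P8}).
Every remaining set overlaps one of these, and no 5 of the listed sets are pairwise disjoint, so 4 is the maximum.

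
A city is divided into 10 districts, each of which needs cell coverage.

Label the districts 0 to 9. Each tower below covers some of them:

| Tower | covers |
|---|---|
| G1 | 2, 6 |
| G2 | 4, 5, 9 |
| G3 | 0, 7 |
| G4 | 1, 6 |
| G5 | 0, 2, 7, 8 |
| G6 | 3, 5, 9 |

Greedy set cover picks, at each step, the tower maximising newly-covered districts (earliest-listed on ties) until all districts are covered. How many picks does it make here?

Greedy: pick G5 (covers 4 new) → pick G2 (covers 3 new) → pick G4 (covers 2 new) → pick G6 (covers 1 new). Total picks: 4.

4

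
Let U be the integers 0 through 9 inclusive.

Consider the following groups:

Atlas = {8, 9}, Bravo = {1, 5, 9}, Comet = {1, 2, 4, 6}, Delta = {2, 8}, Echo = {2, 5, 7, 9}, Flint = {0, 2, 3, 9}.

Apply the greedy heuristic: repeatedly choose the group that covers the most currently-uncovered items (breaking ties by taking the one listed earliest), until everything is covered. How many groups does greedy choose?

Greedy: pick Comet (covers 4 new) → pick Echo (covers 3 new) → pick Flint (covers 2 new) → pick Atlas (covers 1 new). Total picks: 4.

4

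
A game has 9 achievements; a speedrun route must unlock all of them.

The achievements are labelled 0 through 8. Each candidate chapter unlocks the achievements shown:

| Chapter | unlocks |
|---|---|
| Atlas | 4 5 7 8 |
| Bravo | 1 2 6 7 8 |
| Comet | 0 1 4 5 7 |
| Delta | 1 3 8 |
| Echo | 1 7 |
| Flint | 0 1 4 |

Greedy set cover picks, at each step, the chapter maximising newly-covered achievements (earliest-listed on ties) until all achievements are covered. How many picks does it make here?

3

Greedy: pick Bravo (covers 5 new) → pick Comet (covers 3 new) → pick Delta (covers 1 new). Total picks: 3.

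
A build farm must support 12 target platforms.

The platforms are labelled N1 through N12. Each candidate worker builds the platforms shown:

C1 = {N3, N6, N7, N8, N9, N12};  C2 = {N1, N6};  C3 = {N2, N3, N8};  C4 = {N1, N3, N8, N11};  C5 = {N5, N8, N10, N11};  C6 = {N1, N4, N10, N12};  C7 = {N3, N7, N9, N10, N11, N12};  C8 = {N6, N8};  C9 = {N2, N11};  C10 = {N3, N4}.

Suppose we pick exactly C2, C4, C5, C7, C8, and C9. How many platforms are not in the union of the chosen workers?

1

Union of C2, C4, C5, C7, C8, C9 = {N1, N2, N3, N5, N6, N7, N8, N9, N10, N11, N12}.
Not covered: N4 — 1 platform.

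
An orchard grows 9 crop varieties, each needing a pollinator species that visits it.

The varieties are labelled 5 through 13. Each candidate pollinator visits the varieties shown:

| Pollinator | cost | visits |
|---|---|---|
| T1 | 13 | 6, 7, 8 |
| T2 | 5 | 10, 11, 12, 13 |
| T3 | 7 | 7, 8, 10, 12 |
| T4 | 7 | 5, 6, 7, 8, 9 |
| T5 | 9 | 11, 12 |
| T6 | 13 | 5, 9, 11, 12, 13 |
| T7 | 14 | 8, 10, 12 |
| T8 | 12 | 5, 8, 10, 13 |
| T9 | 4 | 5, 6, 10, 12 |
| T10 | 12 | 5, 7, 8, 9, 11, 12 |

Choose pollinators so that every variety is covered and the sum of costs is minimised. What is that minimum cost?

12

T2, T4 together cover every variety (T2 ∪ T4 = {5, 6, 7, 8, 9, 10, 11, 12, 13}); total cost 5 + 7 = 12.
The greedy pick T9, T4, T2 costs 16; no covering selection beats 12.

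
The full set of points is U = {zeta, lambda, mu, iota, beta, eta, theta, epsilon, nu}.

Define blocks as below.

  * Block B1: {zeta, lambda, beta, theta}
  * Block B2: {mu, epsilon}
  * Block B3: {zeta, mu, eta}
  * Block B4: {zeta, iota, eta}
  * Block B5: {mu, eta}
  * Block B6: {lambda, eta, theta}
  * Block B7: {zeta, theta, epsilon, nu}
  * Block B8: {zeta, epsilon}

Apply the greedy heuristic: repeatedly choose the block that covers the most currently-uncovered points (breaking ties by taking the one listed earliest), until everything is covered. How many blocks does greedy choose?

4

Greedy: pick B1 (covers 4 new) → pick B2 (covers 2 new) → pick B4 (covers 2 new) → pick B7 (covers 1 new). Total picks: 4.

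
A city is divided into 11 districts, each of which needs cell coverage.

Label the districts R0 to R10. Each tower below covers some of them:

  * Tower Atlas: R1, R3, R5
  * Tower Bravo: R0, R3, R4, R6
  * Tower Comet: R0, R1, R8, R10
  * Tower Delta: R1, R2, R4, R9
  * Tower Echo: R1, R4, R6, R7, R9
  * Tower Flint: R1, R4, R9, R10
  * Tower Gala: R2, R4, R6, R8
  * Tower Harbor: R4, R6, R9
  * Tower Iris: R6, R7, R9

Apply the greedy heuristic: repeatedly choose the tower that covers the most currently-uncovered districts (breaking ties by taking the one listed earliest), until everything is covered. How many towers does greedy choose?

Greedy: pick Echo (covers 5 new) → pick Comet (covers 3 new) → pick Atlas (covers 2 new) → pick Delta (covers 1 new). Total picks: 4.

4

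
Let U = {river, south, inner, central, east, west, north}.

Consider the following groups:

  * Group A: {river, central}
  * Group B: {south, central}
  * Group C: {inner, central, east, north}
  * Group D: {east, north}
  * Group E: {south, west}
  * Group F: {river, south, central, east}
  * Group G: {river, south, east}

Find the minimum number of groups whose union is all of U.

A and C and E together: A ∪ C ∪ E = {river, south, inner, central, east, west, north} — every point is covered.
Only C contains inner, so C is forced; the remaining 3 points need at least 2 more groups (each remaining group adds at most 2) — so at least 3 groups are needed, and 3 is optimal.

3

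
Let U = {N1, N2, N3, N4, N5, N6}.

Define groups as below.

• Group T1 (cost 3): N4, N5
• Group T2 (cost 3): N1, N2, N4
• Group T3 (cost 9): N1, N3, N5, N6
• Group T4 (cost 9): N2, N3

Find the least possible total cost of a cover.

T2, T3 together cover every point (T2 ∪ T3 = {N1, N2, N3, N4, N5, N6}); total cost 3 + 9 = 12.
The greedy pick T2, T1, T3 costs 15; no covering selection beats 12.

12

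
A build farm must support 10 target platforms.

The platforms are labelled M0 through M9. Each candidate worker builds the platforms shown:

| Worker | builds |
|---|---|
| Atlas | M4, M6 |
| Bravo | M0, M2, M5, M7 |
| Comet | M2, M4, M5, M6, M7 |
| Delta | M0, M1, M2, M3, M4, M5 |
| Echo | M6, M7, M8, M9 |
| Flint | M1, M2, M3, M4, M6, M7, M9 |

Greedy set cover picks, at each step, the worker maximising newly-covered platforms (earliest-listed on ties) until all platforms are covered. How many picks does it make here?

Greedy: pick Flint (covers 7 new) → pick Bravo (covers 2 new) → pick Echo (covers 1 new). Total picks: 3.
(The true minimum cover uses only 2 workers, so greedy is not optimal here.)

3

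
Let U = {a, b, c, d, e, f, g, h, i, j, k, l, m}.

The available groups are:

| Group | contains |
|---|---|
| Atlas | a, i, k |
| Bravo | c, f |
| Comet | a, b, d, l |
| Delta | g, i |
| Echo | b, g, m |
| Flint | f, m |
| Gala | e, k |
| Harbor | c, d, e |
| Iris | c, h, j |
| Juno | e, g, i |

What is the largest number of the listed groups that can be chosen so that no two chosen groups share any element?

Comet, Delta, Flint, Gala, Iris are pairwise disjoint (Comet={a,b,d,l}; Delta={g,i}; Flint={f,m}; Gala={e,k}; Iris={c,h,j}).
Every remaining group overlaps one of these, and no 6 of the listed groups are pairwise disjoint, so 5 is the maximum.

5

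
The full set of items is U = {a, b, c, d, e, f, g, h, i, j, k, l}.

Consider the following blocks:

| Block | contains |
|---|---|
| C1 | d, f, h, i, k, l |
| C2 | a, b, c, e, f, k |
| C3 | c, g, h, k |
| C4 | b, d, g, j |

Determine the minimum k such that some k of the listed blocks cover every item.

C1 and C2 and C4 together: C1 ∪ C2 ∪ C4 = {a, b, c, d, e, f, g, h, i, j, k, l} — every item is covered.
Only C2 contains a, so C2 is forced; the remaining 6 items need at least 2 more blocks (each remaining block adds at most 4) — so at least 3 blocks are needed, and 3 is optimal.

3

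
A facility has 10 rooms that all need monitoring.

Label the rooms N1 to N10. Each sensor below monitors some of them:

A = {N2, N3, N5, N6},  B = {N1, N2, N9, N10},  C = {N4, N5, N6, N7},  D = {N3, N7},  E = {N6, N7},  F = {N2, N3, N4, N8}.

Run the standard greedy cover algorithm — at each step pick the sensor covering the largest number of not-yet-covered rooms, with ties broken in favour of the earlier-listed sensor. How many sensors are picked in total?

Greedy: pick A (covers 4 new) → pick B (covers 3 new) → pick C (covers 2 new) → pick F (covers 1 new). Total picks: 4.
(The true minimum cover uses only 3 sensors, so greedy is not optimal here.)

4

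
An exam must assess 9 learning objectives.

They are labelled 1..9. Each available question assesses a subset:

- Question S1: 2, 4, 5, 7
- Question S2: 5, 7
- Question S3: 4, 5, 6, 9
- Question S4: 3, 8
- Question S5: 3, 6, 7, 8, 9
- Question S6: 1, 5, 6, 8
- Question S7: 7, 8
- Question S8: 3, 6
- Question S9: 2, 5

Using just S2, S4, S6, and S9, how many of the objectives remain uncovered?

Union of S2, S4, S6, S9 = {1, 2, 3, 5, 6, 7, 8}.
Not covered: 4, 9 — 2 objectives.

2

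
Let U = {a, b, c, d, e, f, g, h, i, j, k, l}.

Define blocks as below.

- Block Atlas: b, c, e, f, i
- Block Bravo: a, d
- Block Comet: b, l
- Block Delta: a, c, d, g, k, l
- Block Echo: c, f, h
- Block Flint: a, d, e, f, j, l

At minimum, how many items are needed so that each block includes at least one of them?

3

Take T = {a, b, c}. Each listed block contains at least one of these, so T is a hitting set of size 3.
The blocks Bravo, Comet, Echo are pairwise disjoint, so any hitting set needs a separate item for each — at least 3. Hence 3 is optimal.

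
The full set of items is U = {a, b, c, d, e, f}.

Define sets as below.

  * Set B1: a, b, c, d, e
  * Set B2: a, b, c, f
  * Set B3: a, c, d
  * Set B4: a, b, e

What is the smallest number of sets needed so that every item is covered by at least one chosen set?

2

B1 and B2 together: B1 ∪ B2 = {a, b, c, d, e, f} — every item is covered.
No single set has all 6 items (the largest, B1, has 5), so 2 is optimal.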